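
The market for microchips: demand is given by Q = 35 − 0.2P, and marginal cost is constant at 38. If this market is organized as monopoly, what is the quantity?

Inverting demand: P = 175 − 5Q.
Monopoly sets MR = MC: 175 − 10Q = 38 ⇒ Q = 13.7, P = 175 − 5·13.7 = 106.5.

Q = 13.7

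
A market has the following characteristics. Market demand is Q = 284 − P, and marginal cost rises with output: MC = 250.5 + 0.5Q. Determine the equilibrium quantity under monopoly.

Inverting demand: P = 284 − Q.
The monopolist equates marginal revenue to marginal cost: 284 − 2Q = 250.5 + 0.5Q, so Q = 13.4. From demand, P = 270.6.

Q = 13.4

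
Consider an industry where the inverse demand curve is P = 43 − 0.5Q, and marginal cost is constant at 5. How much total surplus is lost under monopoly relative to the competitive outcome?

DWL = 361

Perfect competition: P = MC = 5, so 43 − 0.5Q = 5 and Q = 76.
Monopoly sets MR = MC: 43 − Q = 5 ⇒ Q = 38, P = 43 − 0.5·38 = 24.
DWL is the triangle between Q = 38 and Q = 76: ½·(76 − 38)·(24 − 5) = 361.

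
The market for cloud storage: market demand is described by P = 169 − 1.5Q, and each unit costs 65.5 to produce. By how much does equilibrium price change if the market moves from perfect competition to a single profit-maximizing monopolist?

Equilibrium price rises by 51.75

Competitive firms price at marginal cost: P = 65.5, giving Q = 69.
Monopoly sets MR = MC: 169 − 3Q = 65.5 ⇒ Q = 34.5, P = 169 − 1.5·34.5 = 117.25.
Change in equilibrium price: 117.25 − 65.5 = 51.75.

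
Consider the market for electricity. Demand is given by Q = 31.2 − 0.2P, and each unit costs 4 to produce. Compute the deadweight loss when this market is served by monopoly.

Inverting demand: P = 156 − 5Q.
Competitive firms price at marginal cost: P = 4, giving Q = 30.4.
A monopolist chooses Q where MR = MC. MR = 156 − 10Q; setting this equal to 4 gives Q = 15.2 and P = 80.
DWL is the triangle between Q = 15.2 and Q = 30.4: ½·(30.4 − 15.2)·(80 − 4) = 577.6.

DWL = 577.6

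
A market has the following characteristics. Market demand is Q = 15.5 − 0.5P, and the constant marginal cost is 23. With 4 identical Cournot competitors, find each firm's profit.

Inverting demand: P = 31 − 2Q.
With 4 symmetric Cournot firms, each firm's FOC gives 31 − 10q = 23, so q = 0.8, Q = 4·0.8 = 3.2, and P = 24.6.
Each firm's profit = (24.6 − 23)·0.8 = 1.28.

π_i = 1.28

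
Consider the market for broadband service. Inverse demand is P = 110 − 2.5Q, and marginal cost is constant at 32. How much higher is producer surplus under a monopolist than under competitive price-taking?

PS rises by 608.4

Perfect competition: P = MC = 32, so 110 − 2.5Q = 32 and Q = 31.2.
PS = (32 − 32)·31.2 = 0.
Monopoly sets MR = MC: 110 − 5Q = 32 ⇒ Q = 15.6, P = 110 − 2.5·15.6 = 71.
PS = (71 − 32)·15.6 = 608.4.
Change in producer surplus: 608.4 − 0 = 608.4.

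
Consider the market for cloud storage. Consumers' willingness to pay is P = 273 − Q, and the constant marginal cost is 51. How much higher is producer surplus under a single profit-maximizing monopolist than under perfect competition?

Under competition P = MC = 51, so Q = (273 − 51)/1 = 222.
PS = (51 − 51)·222 = 0.
Monopoly sets MR = MC: 273 − 2Q = 51 ⇒ Q = 111, P = 273 − 111 = 162.
PS = (162 − 51)·111 = 12321.
Change in producer surplus: 12321 − 0 = 12321.

PS rises by 12321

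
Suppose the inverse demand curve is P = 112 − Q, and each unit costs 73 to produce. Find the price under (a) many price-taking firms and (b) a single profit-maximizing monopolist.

Perfect competition: P = MC = 73, so 112 − Q = 73 and Q = 39.
A monopolist chooses Q where MR = MC. MR = 112 − 2Q; setting this equal to 73 gives Q = 19.5 and P = 92.5.

Competition: P = 73; Monopoly: P = 92.5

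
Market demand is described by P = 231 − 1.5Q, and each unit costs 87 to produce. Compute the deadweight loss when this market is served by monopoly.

Under competition P = MC = 87, so Q = (231 − 87)/1.5 = 96.
Monopoly sets MR = MC: 231 − 3Q = 87 ⇒ Q = 48, P = 231 − 1.5·48 = 159.
DWL is the triangle between Q = 48 and Q = 96: ½·(96 − 48)·(159 − 87) = 1728.

DWL = 1728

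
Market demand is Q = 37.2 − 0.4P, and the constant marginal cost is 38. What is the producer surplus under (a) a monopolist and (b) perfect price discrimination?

Inverting demand: P = 93 − 2.5Q.
Monopoly sets MR = MC: 93 − 5Q = 38 ⇒ Q = 11, P = 93 − 2.5·11 = 65.5.
PS = (65.5 − 38)·11 = 302.5.
Under first-degree price discrimination the firm charges each unit its demand price and produces up to where P = MC, i.e. Q = 22. Consumer surplus is zero; producer surplus equals total surplus.
PS = ½·(93 − 38)·22 = 605.

Monopoly: PS = 302.5; Perfect PD: PS = 605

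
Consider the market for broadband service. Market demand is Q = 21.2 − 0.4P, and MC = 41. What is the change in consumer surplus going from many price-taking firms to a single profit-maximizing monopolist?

Inverting demand: P = 53 − 2.5Q.
Perfect competition: P = MC = 41, so 53 − 2.5Q = 41 and Q = 4.8.
CS = ½·(53 − 41)·4.8 = 28.8.
A monopolist chooses Q where MR = MC. MR = 53 − 5Q; setting this equal to 41 gives Q = 2.4 and P = 47.
CS = ½·(53 − 47)·2.4 = 7.2.
Change in consumer surplus: 7.2 − 28.8 = −21.6.

Consumer surplus falls by 21.6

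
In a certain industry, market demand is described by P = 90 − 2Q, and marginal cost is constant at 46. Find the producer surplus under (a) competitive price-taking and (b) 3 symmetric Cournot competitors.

Competition: PS = 0; Cournot: PS = 181.5

Perfect competition: P = MC = 46, so 90 − 2Q = 46 and Q = 22.
PS = (46 − 46)·22 = 0.
In a 3-firm Cournot equilibrium, symmetry and the first-order condition give q = (90 − 46)/(8) = 5.5. So Q = 16.5 and P = 57.
PS = (57 − 46)·16.5 = 181.5.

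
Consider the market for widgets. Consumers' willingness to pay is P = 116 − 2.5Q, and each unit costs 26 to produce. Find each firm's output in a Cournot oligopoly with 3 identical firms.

In a 3-firm Cournot equilibrium, symmetry and the first-order condition give q = (116 − 26)/(10) = 9. So Q = 27 and P = 48.5.

q_i = 9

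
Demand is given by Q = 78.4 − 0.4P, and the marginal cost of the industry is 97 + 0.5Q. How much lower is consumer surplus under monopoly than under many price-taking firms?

CS falls by 956.25

Inverting demand: P = 196 − 2.5Q.
Under competition P = MC: 196 − 2.5Q = 97 + 0.5Q ⇒ Q = 33, P = 113.5.
CS = ½·(196 − 113.5)·33 = 1361.25.
Monopoly sets MR = MC: 196 − 5Q = 97 + 0.5Q ⇒ Q = 18, P = 196 − 2.5·18 = 151.
CS = ½·(196 − 151)·18 = 405.
Change in consumer surplus: 405 − 1361.25 = −956.25.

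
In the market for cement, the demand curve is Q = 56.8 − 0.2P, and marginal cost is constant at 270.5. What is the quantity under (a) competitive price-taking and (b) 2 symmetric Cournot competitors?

Inverting demand: P = 284 − 5Q.
Perfect competition: P = MC = 270.5, so 284 − 5Q = 270.5 and Q = 2.7.
Cournot with 2 identical firms: the symmetric best-response condition is 284 − 15q = 270.5. Each firm produces q = 0.9, total output Q = 1.8, price P = 275.

Competition: Q = 2.7; Cournot: Q = 1.8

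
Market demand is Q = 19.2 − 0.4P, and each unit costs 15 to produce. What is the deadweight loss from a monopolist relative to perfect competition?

DWL = 54.45

Inverting demand: P = 48 − 2.5Q.
Perfect competition: P = MC = 15, so 48 − 2.5Q = 15 and Q = 13.2.
Monopoly sets MR = MC: 48 − 5Q = 15 ⇒ Q = 6.6, P = 48 − 2.5·6.6 = 31.5.
DWL is the triangle between Q = 6.6 and Q = 13.2: ½·(13.2 − 6.6)·(31.5 − 15) = 54.45.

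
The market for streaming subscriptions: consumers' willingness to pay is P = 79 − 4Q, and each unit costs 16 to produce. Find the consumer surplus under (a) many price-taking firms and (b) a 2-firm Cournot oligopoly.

Perfect competition: P = MC = 16, so 79 − 4Q = 16 and Q = 15.75.
CS = ½·(79 − 16)·15.75 = 496.125.
In a 2-firm Cournot equilibrium, symmetry and the first-order condition give q = (79 − 16)/(12) = 5.25. So Q = 10.5 and P = 37.
CS = ½·(79 − 37)·10.5 = 220.5.

Competition: CS = 496.125; Cournot: CS = 220.5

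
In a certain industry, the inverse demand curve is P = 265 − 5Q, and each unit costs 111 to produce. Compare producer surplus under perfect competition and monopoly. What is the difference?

Under competition P = MC = 111, so Q = (265 − 111)/5 = 30.8.
PS = (111 − 111)·30.8 = 0.
A monopolist chooses Q where MR = MC. MR = 265 − 10Q; setting this equal to 111 gives Q = 15.4 and P = 188.
PS = (188 − 111)·15.4 = 1185.8.
Change in producer surplus: 1185.8 − 0 = 1185.8.

Producer surplus rises by 1185.8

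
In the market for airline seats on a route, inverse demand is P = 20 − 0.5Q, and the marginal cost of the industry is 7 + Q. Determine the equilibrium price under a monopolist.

The monopolist equates marginal revenue to marginal cost: 20 − Q = 7 + Q, so Q = 6.5. From demand, P = 16.75.

P = 16.75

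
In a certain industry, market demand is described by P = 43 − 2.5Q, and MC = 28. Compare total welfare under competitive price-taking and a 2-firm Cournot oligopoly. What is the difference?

Perfect competition: P = MC = 28, so 43 − 2.5Q = 28 and Q = 6.
CS = ½·(43 − 28)·6 = 45; PS = (28 − 28)·6 = 0; TS = 45.
Cournot with 2 identical firms: the symmetric best-response condition is 43 − 7.5q = 28. Each firm produces q = 2, total output Q = 4, price P = 33.
CS = ½·(43 − 33)·4 = 20; PS = (33 − 28)·4 = 20; TS = 40.
Change in total welfare: 40 − 45 = −5.

TS falls by 5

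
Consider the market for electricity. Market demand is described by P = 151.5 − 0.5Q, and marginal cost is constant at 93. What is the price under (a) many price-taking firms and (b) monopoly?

Under competition P = MC = 93, so Q = (151.5 − 93)/0.5 = 117.
The monopolist equates marginal revenue to marginal cost: 151.5 − Q = 93, so Q = 58.5. From demand, P = 122.25.

Competition: P = 93; Monopoly: P = 122.25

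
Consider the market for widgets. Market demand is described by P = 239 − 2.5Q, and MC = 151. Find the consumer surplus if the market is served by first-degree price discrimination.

With perfect price discrimination, output is the efficient level Q = 35.2 (where demand meets MC), but every buyer pays their willingness to pay: CS = 0 and PS = total surplus.
CS = 0.

CS = 0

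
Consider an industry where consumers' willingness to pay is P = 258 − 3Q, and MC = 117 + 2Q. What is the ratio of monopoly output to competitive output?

Q_m/Q_c = 0.625

The monopolist equates marginal revenue to marginal cost: 258 − 6Q = 117 + 2Q, so Q = 17.625. From demand, P = 205.125.
Under competition P = MC: 258 − 3Q = 117 + 2Q ⇒ Q = 28.2, P = 173.4.
Ratio Q_m/Q_c = 17.625/28.2 = 0.625.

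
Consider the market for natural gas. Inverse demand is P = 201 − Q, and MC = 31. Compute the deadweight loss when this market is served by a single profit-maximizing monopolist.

Perfect competition: P = MC = 31, so 201 − Q = 31 and Q = 170.
A monopolist chooses Q where MR = MC. MR = 201 − 2Q; setting this equal to 31 gives Q = 85 and P = 116.
DWL is the triangle between Q = 85 and Q = 170: ½·(170 − 85)·(116 − 31) = 3612.5.

DWL = 3612.5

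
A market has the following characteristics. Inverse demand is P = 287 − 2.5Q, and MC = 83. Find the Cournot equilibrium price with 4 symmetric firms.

With 4 symmetric Cournot firms, each firm's FOC gives 287 − 12.5q = 83, so q = 16.32, Q = 4·16.32 = 65.28, and P = 123.8.

P = 123.8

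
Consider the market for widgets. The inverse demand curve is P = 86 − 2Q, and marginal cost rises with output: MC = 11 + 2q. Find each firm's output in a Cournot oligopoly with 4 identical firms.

In a 4-firm Cournot equilibrium, symmetry and the first-order condition give q = (86 − 11)/(12) = 6.25. So Q = 25 and P = 36.

q_i = 6.25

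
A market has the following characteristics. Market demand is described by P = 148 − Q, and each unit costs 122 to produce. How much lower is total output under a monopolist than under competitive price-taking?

Perfect competition: P = MC = 122, so 148 − Q = 122 and Q = 26.
The monopolist equates marginal revenue to marginal cost: 148 − 2Q = 122, so Q = 13. From demand, P = 135.
Change in total output: 13 − 26 = −13.

Q falls by 13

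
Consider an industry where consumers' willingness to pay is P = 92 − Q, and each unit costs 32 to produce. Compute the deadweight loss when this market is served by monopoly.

Competitive firms price at marginal cost: P = 32, giving Q = 60.
The monopolist equates marginal revenue to marginal cost: 92 − 2Q = 32, so Q = 30. From demand, P = 62.
DWL is the triangle between Q = 30 and Q = 60: ½·(60 − 30)·(62 − 32) = 450.

DWL = 450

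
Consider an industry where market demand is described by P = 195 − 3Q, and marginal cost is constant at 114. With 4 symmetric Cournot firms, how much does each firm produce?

With 4 symmetric Cournot firms, each firm's FOC gives 195 − 15q = 114, so q = 5.4, Q = 4·5.4 = 21.6, and P = 130.2.

q_i = 5.4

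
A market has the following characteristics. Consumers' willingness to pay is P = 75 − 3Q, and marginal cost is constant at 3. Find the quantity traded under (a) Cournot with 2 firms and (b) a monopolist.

Cournot: Q = 16; Monopoly: Q = 12

In a 2-firm Cournot equilibrium, symmetry and the first-order condition give q = (75 − 3)/(9) = 8. So Q = 16 and P = 27.
Monopoly sets MR = MC: 75 − 6Q = 3 ⇒ Q = 12, P = 75 − 3·12 = 39.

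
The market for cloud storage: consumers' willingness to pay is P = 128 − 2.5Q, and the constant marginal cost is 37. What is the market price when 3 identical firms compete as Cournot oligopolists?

In a 3-firm Cournot equilibrium, symmetry and the first-order condition give q = (128 − 37)/(10) = 9.1. So Q = 27.3 and P = 59.75.

P = 59.75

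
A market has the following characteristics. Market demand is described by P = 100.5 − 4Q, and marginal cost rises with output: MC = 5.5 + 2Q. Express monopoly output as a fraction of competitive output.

Q_m/Q_c = 0.6

The monopolist equates marginal revenue to marginal cost: 100.5 − 8Q = 5.5 + 2Q, so Q = 9.5. From demand, P = 62.5.
Competitive equilibrium sets price equal to marginal cost: 100.5 − 4Q = 5.5 + 2Q, so Q = 95/6 and P = 223/6.
Ratio Q_m/Q_c = 9.5/(95/6) = 0.6.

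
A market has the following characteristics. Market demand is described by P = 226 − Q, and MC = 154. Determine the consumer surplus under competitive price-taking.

CS = 2592

Under competition P = MC = 154, so Q = (226 − 154)/1 = 72.
CS = ½·(226 − 154)·72 = 2592.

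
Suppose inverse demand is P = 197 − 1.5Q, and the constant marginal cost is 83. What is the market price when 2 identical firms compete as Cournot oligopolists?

In a 2-firm Cournot equilibrium, symmetry and the first-order condition give q = (197 − 83)/(4.5) = 76/3. So Q = 152/3 and P = 121.

P = 121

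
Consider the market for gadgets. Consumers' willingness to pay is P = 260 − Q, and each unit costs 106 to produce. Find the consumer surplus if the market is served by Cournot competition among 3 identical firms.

Cournot with 3 identical firms: the symmetric best-response condition is 260 − 4q = 106. Each firm produces q = 38.5, total output Q = 115.5, price P = 144.5.
CS = ½·(260 − 144.5)·115.5 = 6670.125.

CS = 6670.125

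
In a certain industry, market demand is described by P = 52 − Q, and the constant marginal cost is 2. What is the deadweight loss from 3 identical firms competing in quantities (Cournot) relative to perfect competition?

Perfect competition: P = MC = 2, so 52 − Q = 2 and Q = 50.
Cournot with 3 identical firms: the symmetric best-response condition is 52 − 4q = 2. Each firm produces q = 12.5, total output Q = 37.5, price P = 14.5.
DWL is the triangle between Q = 37.5 and Q = 50: ½·(50 − 37.5)·(14.5 − 2) = 78.125.

DWL = 78.125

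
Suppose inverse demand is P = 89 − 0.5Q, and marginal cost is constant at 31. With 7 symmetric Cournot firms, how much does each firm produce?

q_i = 14.5

With 7 symmetric Cournot firms, each firm's FOC gives 89 − 4q = 31, so q = 14.5, Q = 7·14.5 = 101.5, and P = 38.25.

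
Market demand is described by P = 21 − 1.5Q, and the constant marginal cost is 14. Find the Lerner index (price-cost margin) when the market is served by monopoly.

The monopolist equates marginal revenue to marginal cost: 21 − 3Q = 14, so Q = 7/3. From demand, P = 17.5.
Lerner index = (P − MC)/P = (17.5 − 14)/17.5 = 0.2.

Lerner index = 0.2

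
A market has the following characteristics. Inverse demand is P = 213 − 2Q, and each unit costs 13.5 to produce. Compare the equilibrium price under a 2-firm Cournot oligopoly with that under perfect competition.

Cournot: P = 80; Competition: P = 13.5

Cournot with 2 identical firms: the symmetric best-response condition is 213 − 6q = 13.5. Each firm produces q = 33.25, total output Q = 66.5, price P = 80.
Competitive firms price at marginal cost: P = 13.5, giving Q = 99.75.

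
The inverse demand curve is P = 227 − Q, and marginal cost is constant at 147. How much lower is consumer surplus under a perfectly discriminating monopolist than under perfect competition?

Competitive firms price at marginal cost: P = 147, giving Q = 80.
CS = ½·(227 − 147)·80 = 3200.
A perfectly discriminating monopolist sells every unit with P(Q) ≥ MC(Q), so output equals the competitive quantity Q = 80. Each buyer pays their reservation price, so CS = 0 and the firm captures all surplus.
CS = 0.
Change in consumer surplus: 0 − 3200 = −3200.

CS falls by 3200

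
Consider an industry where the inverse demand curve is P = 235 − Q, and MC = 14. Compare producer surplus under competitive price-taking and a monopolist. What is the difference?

Producer surplus rises by 12210.25

Perfect competition: P = MC = 14, so 235 − Q = 14 and Q = 221.
PS = (14 − 14)·221 = 0.
A monopolist chooses Q where MR = MC. MR = 235 − 2Q; setting this equal to 14 gives Q = 110.5 and P = 124.5.
PS = (124.5 − 14)·110.5 = 12210.25.
Change in producer surplus: 12210.25 − 0 = 12210.25.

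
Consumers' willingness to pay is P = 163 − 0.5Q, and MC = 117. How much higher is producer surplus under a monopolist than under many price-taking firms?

Under competition P = MC = 117, so Q = (163 − 117)/0.5 = 92.
PS = (117 − 117)·92 = 0.
Monopoly sets MR = MC: 163 − Q = 117 ⇒ Q = 46, P = 163 − 0.5·46 = 140.
PS = (140 − 117)·46 = 1058.
Change in producer surplus: 1058 − 0 = 1058.

PS rises by 1058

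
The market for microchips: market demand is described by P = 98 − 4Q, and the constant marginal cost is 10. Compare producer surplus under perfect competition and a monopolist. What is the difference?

Perfect competition: P = MC = 10, so 98 − 4Q = 10 and Q = 22.
PS = (10 − 10)·22 = 0.
A monopolist chooses Q where MR = MC. MR = 98 − 8Q; setting this equal to 10 gives Q = 11 and P = 54.
PS = (54 − 10)·11 = 484.
Change in producer surplus: 484 − 0 = 484.

PS rises by 484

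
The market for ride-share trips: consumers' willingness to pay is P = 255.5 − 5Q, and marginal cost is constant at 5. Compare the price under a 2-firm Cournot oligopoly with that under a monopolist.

Cournot: P = 88.5; Monopoly: P = 130.25

In a 2-firm Cournot equilibrium, symmetry and the first-order condition give q = (255.5 − 5)/(15) = 16.7. So Q = 33.4 and P = 88.5.
A monopolist chooses Q where MR = MC. MR = 255.5 − 10Q; setting this equal to 5 gives Q = 25.05 and P = 130.25.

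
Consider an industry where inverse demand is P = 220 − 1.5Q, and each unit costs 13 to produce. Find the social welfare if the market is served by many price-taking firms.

Perfect competition: P = MC = 13, so 220 − 1.5Q = 13 and Q = 138.
CS = ½·(220 − 13)·138 = 14283; PS = (13 − 13)·138 = 0; TS = 14283.

TS = 14283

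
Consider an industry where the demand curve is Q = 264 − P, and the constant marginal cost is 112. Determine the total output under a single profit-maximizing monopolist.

Inverting demand: P = 264 − Q.
A monopolist chooses Q where MR = MC. MR = 264 − 2Q; setting this equal to 112 gives Q = 76 and P = 188.

Q = 76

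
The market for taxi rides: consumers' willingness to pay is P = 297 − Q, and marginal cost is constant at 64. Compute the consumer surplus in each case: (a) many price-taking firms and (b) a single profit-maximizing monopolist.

Perfect competition: P = MC = 64, so 297 − Q = 64 and Q = 233.
CS = ½·(297 − 64)·233 = 27144.5.
A monopolist chooses Q where MR = MC. MR = 297 − 2Q; setting this equal to 64 gives Q = 116.5 and P = 180.5.
CS = ½·(297 − 180.5)·116.5 = 6786.125.

Competition: CS = 27144.5; Monopoly: CS = 6786.125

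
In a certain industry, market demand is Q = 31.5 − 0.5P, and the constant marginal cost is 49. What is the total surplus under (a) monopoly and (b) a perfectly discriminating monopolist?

Monopoly: TS = 36.75; Perfect PD: TS = 49

Inverting demand: P = 63 − 2Q.
A monopolist chooses Q where MR = MC. MR = 63 − 4Q; setting this equal to 49 gives Q = 3.5 and P = 56.
CS = ½·(63 − 56)·3.5 = 12.25; PS = (56 − 49)·3.5 = 24.5; TS = 36.75.
With perfect price discrimination, output is the efficient level Q = 7 (where demand meets MC), but every buyer pays their willingness to pay: CS = 0 and PS = total surplus.
TS = 49 (equal to competitive TS).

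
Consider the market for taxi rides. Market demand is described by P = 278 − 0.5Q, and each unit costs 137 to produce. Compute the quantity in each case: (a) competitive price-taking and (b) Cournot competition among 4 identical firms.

Competition: Q = 282; Cournot: Q = 225.6

Under competition P = MC = 137, so Q = (278 − 137)/0.5 = 282.
With 4 symmetric Cournot firms, each firm's FOC gives 278 − 2.5q = 137, so q = 56.4, Q = 4·56.4 = 225.6, and P = 165.2.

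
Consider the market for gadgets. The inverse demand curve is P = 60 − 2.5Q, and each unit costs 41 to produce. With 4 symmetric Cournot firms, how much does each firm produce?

Cournot with 4 identical firms: the symmetric best-response condition is 60 − 12.5q = 41. Each firm produces q = 1.52, total output Q = 6.08, price P = 44.8.

q_i = 1.52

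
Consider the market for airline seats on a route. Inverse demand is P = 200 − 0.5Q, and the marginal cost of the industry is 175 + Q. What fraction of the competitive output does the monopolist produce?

A monopolist chooses Q where MR = MC. MR = 200 − Q; setting this equal to 175 + Q gives Q = 12.5 and P = 193.75.
Competitive equilibrium sets price equal to marginal cost: 200 − 0.5Q = 175 + Q, so Q = 50/3 and P = 575/3.
Ratio Q_m/Q_c = 12.5/(50/3) = 0.75.

Q_m/Q_c = 0.75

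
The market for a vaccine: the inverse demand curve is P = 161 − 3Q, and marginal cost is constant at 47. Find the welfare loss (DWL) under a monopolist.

Competitive firms price at marginal cost: P = 47, giving Q = 38.
The monopolist equates marginal revenue to marginal cost: 161 − 6Q = 47, so Q = 19. From demand, P = 104.
DWL is the triangle between Q = 19 and Q = 38: ½·(38 − 19)·(104 − 47) = 541.5.

DWL = 541.5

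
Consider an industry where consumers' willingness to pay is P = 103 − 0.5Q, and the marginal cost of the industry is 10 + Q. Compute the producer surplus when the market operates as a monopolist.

PS = 2162.25

A monopolist chooses Q where MR = MC. MR = 103 − Q; setting this equal to 10 + Q gives Q = 46.5 and P = 79.75.
PS = P·Q − VC(Q) = 79.75·46.5 − (10·46.5 + ½·1·46.5²) = 2162.25.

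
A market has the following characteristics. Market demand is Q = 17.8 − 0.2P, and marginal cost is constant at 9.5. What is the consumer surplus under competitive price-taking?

CS = 632.025

Inverting demand: P = 89 − 5Q.
Perfect competition: P = MC = 9.5, so 89 − 5Q = 9.5 and Q = 15.9.
CS = ½·(89 − 9.5)·15.9 = 632.025.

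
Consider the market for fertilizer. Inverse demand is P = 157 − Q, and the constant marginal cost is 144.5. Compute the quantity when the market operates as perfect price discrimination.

Q = 12.5

Under first-degree price discrimination the firm charges each unit its demand price and produces up to where P = MC, i.e. Q = 12.5. Consumer surplus is zero; producer surplus equals total surplus.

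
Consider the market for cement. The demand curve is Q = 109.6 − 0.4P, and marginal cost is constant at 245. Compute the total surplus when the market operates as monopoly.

Inverting demand: P = 274 − 2.5Q.
A monopolist chooses Q where MR = MC. MR = 274 − 5Q; setting this equal to 245 gives Q = 5.8 and P = 259.5.
CS = ½·(274 − 259.5)·5.8 = 42.05; PS = (259.5 − 245)·5.8 = 84.1; TS = 126.15.

TS = 126.15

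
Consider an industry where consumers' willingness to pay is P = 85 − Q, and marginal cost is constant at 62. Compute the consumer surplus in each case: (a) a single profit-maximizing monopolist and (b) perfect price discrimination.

Monopoly: CS = 66.125; Perfect PD: CS = 0

Monopoly sets MR = MC: 85 − 2Q = 62 ⇒ Q = 11.5, P = 85 − 11.5 = 73.5.
CS = ½·(85 − 73.5)·11.5 = 66.125.
A perfectly discriminating monopolist sells every unit with P(Q) ≥ MC(Q), so output equals the competitive quantity Q = 23. Each buyer pays their reservation price, so CS = 0 and the firm captures all surplus.
CS = 0.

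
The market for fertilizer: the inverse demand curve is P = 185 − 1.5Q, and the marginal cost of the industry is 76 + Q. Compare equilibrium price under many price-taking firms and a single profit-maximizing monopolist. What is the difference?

Under competition P = MC: 185 − 1.5Q = 76 + Q ⇒ Q = 43.6, P = 119.6.
A monopolist chooses Q where MR = MC. MR = 185 − 3Q; setting this equal to 76 + Q gives Q = 27.25 and P = 144.125.
Change in equilibrium price: 144.125 − 119.6 = 24.525.

P rises by 24.525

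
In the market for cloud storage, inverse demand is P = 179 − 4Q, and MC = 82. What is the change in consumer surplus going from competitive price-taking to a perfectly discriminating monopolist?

CS falls by 1176.125

Under competition P = MC = 82, so Q = (179 − 82)/4 = 24.25.
CS = ½·(179 − 82)·24.25 = 1176.125.
Under first-degree price discrimination the firm charges each unit its demand price and produces up to where P = MC, i.e. Q = 24.25. Consumer surplus is zero; producer surplus equals total surplus.
CS = 0.
Change in consumer surplus: 0 − 1176.125 = −1176.125.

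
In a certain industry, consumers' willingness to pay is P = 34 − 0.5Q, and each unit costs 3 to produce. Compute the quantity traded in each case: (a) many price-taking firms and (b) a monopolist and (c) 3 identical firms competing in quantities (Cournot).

Competition: Q = 62; Monopoly: Q = 31; Cournot: Q = 46.5

Under competition P = MC = 3, so Q = (34 − 3)/0.5 = 62.
The monopolist equates marginal revenue to marginal cost: 34 − Q = 3, so Q = 31. From demand, P = 18.5.
With 3 symmetric Cournot firms, each firm's FOC gives 34 − 2q = 3, so q = 15.5, Q = 3·15.5 = 46.5, and P = 10.75.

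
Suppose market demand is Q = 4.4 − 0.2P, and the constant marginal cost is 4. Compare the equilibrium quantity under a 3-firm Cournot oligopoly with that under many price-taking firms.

Inverting demand: P = 22 − 5Q.
In a 3-firm Cournot equilibrium, symmetry and the first-order condition give q = (22 − 4)/(20) = 0.9. So Q = 2.7 and P = 8.5.
Under competition P = MC = 4, so Q = (22 − 4)/5 = 3.6.

Cournot: Q = 2.7; Competition: Q = 3.6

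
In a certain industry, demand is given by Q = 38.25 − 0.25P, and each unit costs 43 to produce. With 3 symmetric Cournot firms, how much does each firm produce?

Inverting demand: P = 153 − 4Q.
With 3 symmetric Cournot firms, each firm's FOC gives 153 − 16q = 43, so q = 6.875, Q = 3·6.875 = 20.625, and P = 70.5.

q_i = 6.875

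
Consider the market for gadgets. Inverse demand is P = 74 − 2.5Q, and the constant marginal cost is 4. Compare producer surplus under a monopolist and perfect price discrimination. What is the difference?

Producer surplus rises by 490

The monopolist equates marginal revenue to marginal cost: 74 − 5Q = 4, so Q = 14. From demand, P = 39.
PS = (39 − 4)·14 = 490.
Under first-degree price discrimination the firm charges each unit its demand price and produces up to where P = MC, i.e. Q = 28. Consumer surplus is zero; producer surplus equals total surplus.
PS = ½·(74 − 4)·28 = 980.
Change in producer surplus: 980 − 490 = 490.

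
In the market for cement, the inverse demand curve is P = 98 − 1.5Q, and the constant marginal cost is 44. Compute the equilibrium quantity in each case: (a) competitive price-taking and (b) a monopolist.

Perfect competition: P = MC = 44, so 98 − 1.5Q = 44 and Q = 36.
A monopolist chooses Q where MR = MC. MR = 98 − 3Q; setting this equal to 44 gives Q = 18 and P = 71.

Competition: Q = 36; Monopoly: Q = 18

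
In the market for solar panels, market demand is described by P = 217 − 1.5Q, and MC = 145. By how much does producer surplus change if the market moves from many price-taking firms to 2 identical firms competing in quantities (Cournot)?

Under competition P = MC = 145, so Q = (217 − 145)/1.5 = 48.
PS = (145 − 145)·48 = 0.
In a 2-firm Cournot equilibrium, symmetry and the first-order condition give q = (217 − 145)/(4.5) = 16. So Q = 32 and P = 169.
PS = (169 − 145)·32 = 768.
Change in producer surplus: 768 − 0 = 768.

Producer surplus rises by 768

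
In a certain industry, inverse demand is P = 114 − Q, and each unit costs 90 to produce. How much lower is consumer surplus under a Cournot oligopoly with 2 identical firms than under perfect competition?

Under competition P = MC = 90, so Q = (114 − 90)/1 = 24.
CS = ½·(114 − 90)·24 = 288.
With 2 symmetric Cournot firms, each firm's FOC gives 114 − 3q = 90, so q = 8, Q = 2·8 = 16, and P = 98.
CS = ½·(114 − 98)·16 = 128.
Change in consumer surplus: 128 − 288 = −160.

Consumer surplus falls by 160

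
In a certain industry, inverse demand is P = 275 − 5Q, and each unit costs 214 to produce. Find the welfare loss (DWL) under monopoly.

DWL = 93.025

Competitive firms price at marginal cost: P = 214, giving Q = 12.2.
Monopoly sets MR = MC: 275 − 10Q = 214 ⇒ Q = 6.1, P = 275 − 5·6.1 = 244.5.
DWL is the triangle between Q = 6.1 and Q = 12.2: ½·(12.2 − 6.1)·(244.5 − 214) = 93.025.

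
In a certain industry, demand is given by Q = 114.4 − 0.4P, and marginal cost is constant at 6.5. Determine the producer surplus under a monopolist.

Inverting demand: P = 286 − 2.5Q.
A monopolist chooses Q where MR = MC. MR = 286 − 5Q; setting this equal to 6.5 gives Q = 55.9 and P = 146.25.
PS = (146.25 − 6.5)·55.9 = 7812.025.

PS = 7812.025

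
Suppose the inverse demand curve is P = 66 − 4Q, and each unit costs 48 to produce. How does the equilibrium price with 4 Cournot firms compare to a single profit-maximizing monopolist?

Cournot: P = 51.6; Monopoly: P = 57

With 4 symmetric Cournot firms, each firm's FOC gives 66 − 20q = 48, so q = 0.9, Q = 4·0.9 = 3.6, and P = 51.6.
A monopolist chooses Q where MR = MC. MR = 66 − 8Q; setting this equal to 48 gives Q = 2.25 and P = 57.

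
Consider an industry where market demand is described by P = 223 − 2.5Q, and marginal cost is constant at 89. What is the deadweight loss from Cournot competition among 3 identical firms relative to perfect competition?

DWL = 224.45

Under competition P = MC = 89, so Q = (223 − 89)/2.5 = 53.6.
Cournot with 3 identical firms: the symmetric best-response condition is 223 − 10q = 89. Each firm produces q = 13.4, total output Q = 40.2, price P = 122.5.
DWL is the triangle between Q = 40.2 and Q = 53.6: ½·(53.6 − 40.2)·(122.5 − 89) = 224.45.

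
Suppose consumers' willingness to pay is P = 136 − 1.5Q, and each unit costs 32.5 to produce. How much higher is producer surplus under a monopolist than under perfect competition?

Competitive firms price at marginal cost: P = 32.5, giving Q = 69.
PS = (32.5 − 32.5)·69 = 0.
Monopoly sets MR = MC: 136 − 3Q = 32.5 ⇒ Q = 34.5, P = 136 − 1.5·34.5 = 84.25.
PS = (84.25 − 32.5)·34.5 = 1785.375.
Change in producer surplus: 1785.375 − 0 = 1785.375.

PS rises by 1785.375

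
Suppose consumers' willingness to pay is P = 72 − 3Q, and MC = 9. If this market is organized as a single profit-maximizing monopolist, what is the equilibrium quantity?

A monopolist chooses Q where MR = MC. MR = 72 − 6Q; setting this equal to 9 gives Q = 10.5 and P = 40.5.

Q = 10.5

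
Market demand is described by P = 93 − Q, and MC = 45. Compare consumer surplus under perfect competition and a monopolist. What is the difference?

Perfect competition: P = MC = 45, so 93 − Q = 45 and Q = 48.
CS = ½·(93 − 45)·48 = 1152.
The monopolist equates marginal revenue to marginal cost: 93 − 2Q = 45, so Q = 24. From demand, P = 69.
CS = ½·(93 − 69)·24 = 288.
Change in consumer surplus: 288 − 1152 = −864.

CS falls by 864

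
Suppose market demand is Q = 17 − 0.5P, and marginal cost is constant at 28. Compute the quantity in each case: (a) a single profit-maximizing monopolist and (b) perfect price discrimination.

Inverting demand: P = 34 − 2Q.
A monopolist chooses Q where MR = MC. MR = 34 − 4Q; setting this equal to 28 gives Q = 1.5 and P = 31.
A perfectly discriminating monopolist sells every unit with P(Q) ≥ MC(Q), so output equals the competitive quantity Q = 3. Each buyer pays their reservation price, so CS = 0 and the firm captures all surplus.

Monopoly: Q = 1.5; Perfect PD: Q = 3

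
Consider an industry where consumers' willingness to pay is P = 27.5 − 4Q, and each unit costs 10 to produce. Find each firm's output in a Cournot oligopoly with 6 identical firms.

Cournot with 6 identical firms: the symmetric best-response condition is 27.5 − 28q = 10. Each firm produces q = 0.625, total output Q = 3.75, price P = 12.5.

q_i = 0.625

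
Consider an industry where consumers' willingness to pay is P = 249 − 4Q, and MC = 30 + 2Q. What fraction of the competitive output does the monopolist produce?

Q_m/Q_c = 0.6

A monopolist chooses Q where MR = MC. MR = 249 − 8Q; setting this equal to 30 + 2Q gives Q = 21.9 and P = 161.4.
Competitive equilibrium sets price equal to marginal cost: 249 − 4Q = 30 + 2Q, so Q = 36.5 and P = 103.
Ratio Q_m/Q_c = 21.9/36.5 = 0.6.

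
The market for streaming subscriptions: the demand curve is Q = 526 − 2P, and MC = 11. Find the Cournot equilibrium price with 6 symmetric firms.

Inverting demand: P = 263 − 0.5Q.
Cournot with 6 identical firms: the symmetric best-response condition is 263 − 3.5q = 11. Each firm produces q = 72, total output Q = 432, price P = 47.

P = 47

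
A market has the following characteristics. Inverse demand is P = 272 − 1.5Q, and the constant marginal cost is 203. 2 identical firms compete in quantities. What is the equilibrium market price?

With 2 symmetric Cournot firms, each firm's FOC gives 272 − 4.5q = 203, so q = 46/3, Q = 2·46/3 = 92/3, and P = 226.

P = 226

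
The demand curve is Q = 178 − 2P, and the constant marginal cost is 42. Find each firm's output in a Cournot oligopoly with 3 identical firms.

Inverting demand: P = 89 − 0.5Q.
With 3 symmetric Cournot firms, each firm's FOC gives 89 − 2q = 42, so q = 23.5, Q = 3·23.5 = 70.5, and P = 53.75.

q_i = 23.5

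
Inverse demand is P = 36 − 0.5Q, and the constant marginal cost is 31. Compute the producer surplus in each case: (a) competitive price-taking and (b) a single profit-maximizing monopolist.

Competition: PS = 0; Monopoly: PS = 12.5

Under competition P = MC = 31, so Q = (36 − 31)/0.5 = 10.
PS = (31 − 31)·10 = 0.
The monopolist equates marginal revenue to marginal cost: 36 − Q = 31, so Q = 5. From demand, P = 33.5.
PS = (33.5 − 31)·5 = 12.5.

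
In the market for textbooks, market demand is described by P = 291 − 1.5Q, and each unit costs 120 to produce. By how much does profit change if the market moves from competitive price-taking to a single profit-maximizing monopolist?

π rises by 4873.5

Competitive firms price at marginal cost: P = 120, giving Q = 114.
Profit = (120 − 120)·114 = 0.
Monopoly sets MR = MC: 291 − 3Q = 120 ⇒ Q = 57, P = 291 − 1.5·57 = 205.5.
Profit = (205.5 − 120)·57 = 4873.5.
Change in profit: 4873.5 − 0 = 4873.5.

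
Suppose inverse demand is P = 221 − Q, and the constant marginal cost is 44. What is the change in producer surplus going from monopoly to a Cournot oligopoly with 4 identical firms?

The monopolist equates marginal revenue to marginal cost: 221 − 2Q = 44, so Q = 88.5. From demand, P = 132.5.
PS = (132.5 − 44)·88.5 = 7832.25.
Cournot with 4 identical firms: the symmetric best-response condition is 221 − 5q = 44. Each firm produces q = 35.4, total output Q = 141.6, price P = 79.4.
PS = (79.4 − 44)·141.6 = 5012.64.
Change in producer surplus: 5012.64 − 7832.25 = −2819.61.

PS falls by 2819.61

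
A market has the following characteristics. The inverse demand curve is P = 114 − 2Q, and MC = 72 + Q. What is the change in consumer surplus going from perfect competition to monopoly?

CS falls by 125.44

Competitive equilibrium sets price equal to marginal cost: 114 − 2Q = 72 + Q, so Q = 14 and P = 86.
CS = ½·(114 − 86)·14 = 196.
Monopoly sets MR = MC: 114 − 4Q = 72 + Q ⇒ Q = 8.4, P = 114 − 2·8.4 = 97.2.
CS = ½·(114 − 97.2)·8.4 = 70.56.
Change in consumer surplus: 70.56 − 196 = −125.44.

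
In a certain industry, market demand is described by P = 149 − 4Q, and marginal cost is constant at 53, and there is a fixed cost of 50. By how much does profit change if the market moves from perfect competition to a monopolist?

Profit rises by 576

Perfect competition: P = MC = 53, so 149 − 4Q = 53 and Q = 24.
Profit = (53 − 53)·24 − 50 = −50.
The monopolist equates marginal revenue to marginal cost: 149 − 8Q = 53, so Q = 12. From demand, P = 101.
Profit = (101 − 53)·12 − 50 = 526.
Change in profit: 526 − −50 = 576.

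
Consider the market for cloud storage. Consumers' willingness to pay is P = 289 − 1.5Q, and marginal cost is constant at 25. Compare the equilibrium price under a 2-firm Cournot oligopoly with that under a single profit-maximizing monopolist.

Cournot: P = 113; Monopoly: P = 157

Cournot with 2 identical firms: the symmetric best-response condition is 289 − 4.5q = 25. Each firm produces q = 176/3, total output Q = 352/3, price P = 113.
Monopoly sets MR = MC: 289 − 3Q = 25 ⇒ Q = 88, P = 289 − 1.5·88 = 157.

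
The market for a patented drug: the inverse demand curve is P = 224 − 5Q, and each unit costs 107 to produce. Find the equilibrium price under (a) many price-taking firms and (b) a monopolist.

Under competition P = MC = 107, so Q = (224 − 107)/5 = 23.4.
A monopolist chooses Q where MR = MC. MR = 224 − 10Q; setting this equal to 107 gives Q = 11.7 and P = 165.5.

Competition: P = 107; Monopoly: P = 165.5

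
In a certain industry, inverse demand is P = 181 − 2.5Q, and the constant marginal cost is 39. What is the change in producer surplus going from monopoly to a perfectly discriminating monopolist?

Producer surplus rises by 2016.4

Monopoly sets MR = MC: 181 − 5Q = 39 ⇒ Q = 28.4, P = 181 − 2.5·28.4 = 110.
PS = (110 − 39)·28.4 = 2016.4.
With perfect price discrimination, output is the efficient level Q = 56.8 (where demand meets MC), but every buyer pays their willingness to pay: CS = 0 and PS = total surplus.
PS = ½·(181 − 39)·56.8 = 4032.8.
Change in producer surplus: 4032.8 − 2016.4 = 2016.4.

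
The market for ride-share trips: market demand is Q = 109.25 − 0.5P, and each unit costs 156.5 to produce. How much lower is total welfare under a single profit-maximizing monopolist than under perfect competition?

Inverting demand: P = 218.5 − 2Q.
Under competition P = MC = 156.5, so Q = (218.5 − 156.5)/2 = 31.
CS = ½·(218.5 − 156.5)·31 = 961; PS = (156.5 − 156.5)·31 = 0; TS = 961.
A monopolist chooses Q where MR = MC. MR = 218.5 − 4Q; setting this equal to 156.5 gives Q = 15.5 and P = 187.5.
CS = ½·(218.5 − 187.5)·15.5 = 240.25; PS = (187.5 − 156.5)·15.5 = 480.5; TS = 720.75.
Change in total welfare: 720.75 − 961 = −240.25.

Total welfare falls by 240.25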